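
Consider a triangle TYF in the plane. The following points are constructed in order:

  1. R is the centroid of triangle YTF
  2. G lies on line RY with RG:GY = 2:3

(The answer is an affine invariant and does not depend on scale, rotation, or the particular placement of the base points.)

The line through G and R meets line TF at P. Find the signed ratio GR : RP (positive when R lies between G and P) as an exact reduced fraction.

GR:RP = 4/5

Choose coordinates T = (0, 0), Y = (1, 0), F = (0, 1).
1. R is the centroid of triangle YTF ⇒ R = (1/3, 1/3)
2. G lies on line RY with RG:GY = 2:3 ⇒ G = (3/5, 1/5)
line GR meets TF at P = (0, 1/2)
R = G + t·(P−G) with t = 4/9, so GR:RP = 4/9:5/9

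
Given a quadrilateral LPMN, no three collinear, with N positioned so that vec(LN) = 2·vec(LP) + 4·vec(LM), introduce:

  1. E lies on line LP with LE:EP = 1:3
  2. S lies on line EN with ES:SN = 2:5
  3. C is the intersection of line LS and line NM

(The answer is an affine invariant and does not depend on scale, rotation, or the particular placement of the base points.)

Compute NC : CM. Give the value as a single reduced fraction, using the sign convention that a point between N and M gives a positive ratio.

NC:CM = -20/21

Choose coordinates L = (0, 0), P = (1, 0), M = (0, 1), N = (2, 4).
1. E lies on line LP with LE:EP = 1:3 ⇒ E = (1/4, 0)
2. S lies on line EN with ES:SN = 2:5 ⇒ S = (3/4, 8/7)
3. C is the intersection of line LS and line NM ⇒ C = (42, 64)
C = N + t·(M−N) with t = -20, so NC:CM = t:(1−t) = -20:21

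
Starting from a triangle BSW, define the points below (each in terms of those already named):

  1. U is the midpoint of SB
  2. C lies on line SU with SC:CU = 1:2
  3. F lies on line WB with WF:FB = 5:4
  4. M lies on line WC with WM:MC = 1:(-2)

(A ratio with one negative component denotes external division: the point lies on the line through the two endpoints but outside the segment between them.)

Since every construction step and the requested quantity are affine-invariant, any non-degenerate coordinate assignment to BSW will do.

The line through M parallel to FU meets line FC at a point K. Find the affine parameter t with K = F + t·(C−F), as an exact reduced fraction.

Assign B = (0, 0), S = (1, 0), W = (0, 1) — the answer is frame-independent, so this choice is without loss of generality.
1. U is the midpoint of SB ⇒ U = (1/2, 0)
2. C lies on line SU with SC:CU = 1:2 ⇒ C = (5/6, 0)
3. F lies on line WB with WF:FB = 5:4 ⇒ F = (0, 4/9)
4. M lies on line WC with WM:MC = 1:(-2) ⇒ M = (-5/6, 2)
through M parallel to FU: direction (1/2, -4/9); meets FC at K = (55/24, -7/9)
K = F + t·(C−F) with t = 11/4

t = 11/4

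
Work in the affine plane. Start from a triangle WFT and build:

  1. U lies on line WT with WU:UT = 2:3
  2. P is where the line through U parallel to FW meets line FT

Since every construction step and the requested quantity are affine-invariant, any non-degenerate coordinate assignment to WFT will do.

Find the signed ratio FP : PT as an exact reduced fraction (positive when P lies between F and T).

Work in coordinates with W = (0, 0), F = (1, 0), T = (0, 1).
1. U lies on line WT with WU:UT = 2:3 ⇒ U = (0, 2/5)
2. P is where the line through U parallel to FW meets line FT ⇒ P = (3/5, 2/5)
P = F + t·(T−F) with t = 2/5, so FP:PT = t:(1−t) = 2/5:3/5

FP:PT = 2/3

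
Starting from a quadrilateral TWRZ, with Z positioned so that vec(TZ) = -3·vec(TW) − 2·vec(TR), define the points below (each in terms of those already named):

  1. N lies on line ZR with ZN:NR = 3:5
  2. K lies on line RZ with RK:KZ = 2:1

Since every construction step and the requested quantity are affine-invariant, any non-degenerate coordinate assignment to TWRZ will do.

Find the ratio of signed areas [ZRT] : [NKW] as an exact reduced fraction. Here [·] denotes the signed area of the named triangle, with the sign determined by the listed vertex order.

Set T = (0, 0), W = (1, 0), R = (0, 1), Z = (-3, -2); any affine frame gives the same invariant.
1. N lies on line ZR with ZN:NR = 3:5 ⇒ N = (-15/8, -7/8)
2. K lies on line RZ with RK:KZ = 2:1 ⇒ K = (-2, -1)
2·[ZRT] = -3, 2·[NKW] = 1/4
[ZRT]:[NKW] = -3:1/4 = -12

[ZRT]:[NKW] = -12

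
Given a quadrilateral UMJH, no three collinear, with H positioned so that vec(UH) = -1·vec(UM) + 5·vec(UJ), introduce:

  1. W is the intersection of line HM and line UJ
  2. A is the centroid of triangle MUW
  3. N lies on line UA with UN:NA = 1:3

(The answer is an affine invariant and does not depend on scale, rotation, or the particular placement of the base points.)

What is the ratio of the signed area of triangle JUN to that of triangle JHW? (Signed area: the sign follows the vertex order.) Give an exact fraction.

[JUN]:[JHW] = -1/18

Work in coordinates with U = (0, 0), M = (1, 0), J = (0, 1), H = (-1, 5).
1. W is the intersection of line HM and line UJ ⇒ W = (0, 5/2)
2. A is the centroid of triangle MUW ⇒ A = (1/3, 5/6)
3. N lies on line UA with UN:NA = 1:3 ⇒ N = (1/12, 5/24)
2·[JUN] = 1/12, 2·[JHW] = -3/2
[JUN]:[JHW] = 1/12:-3/2 = -1/18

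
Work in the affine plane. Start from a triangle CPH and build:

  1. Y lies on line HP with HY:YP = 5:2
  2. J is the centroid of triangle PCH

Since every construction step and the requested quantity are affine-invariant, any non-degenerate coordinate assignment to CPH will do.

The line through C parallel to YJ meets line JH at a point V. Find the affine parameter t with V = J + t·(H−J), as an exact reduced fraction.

t = -3/5

Set C = (0, 0), P = (1, 0), H = (0, 1); any affine frame gives the same invariant.
1. Y lies on line HP with HY:YP = 5:2 ⇒ Y = (5/7, 2/7)
2. J is the centroid of triangle PCH ⇒ J = (1/3, 1/3)
through C parallel to YJ: direction (-8/21, 1/21); meets JH at V = (8/15, -1/15)
V = J + t·(H−J) with t = -3/5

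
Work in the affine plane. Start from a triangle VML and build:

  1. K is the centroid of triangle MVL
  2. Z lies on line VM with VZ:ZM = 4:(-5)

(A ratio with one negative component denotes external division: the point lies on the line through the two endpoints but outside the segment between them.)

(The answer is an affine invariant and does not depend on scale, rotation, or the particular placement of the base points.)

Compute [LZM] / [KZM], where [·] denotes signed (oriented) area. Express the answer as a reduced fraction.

Choose coordinates V = (0, 0), M = (1, 0), L = (0, 1).
1. K is the centroid of triangle MVL ⇒ K = (1/3, 1/3)
2. Z lies on line VM with VZ:ZM = 4:(-5) ⇒ Z = (-4, 0)
2·[LZM] = 5, 2·[KZM] = 5/3
[LZM]:[KZM] = 5:5/3 = 3

[LZM]:[KZM] = 3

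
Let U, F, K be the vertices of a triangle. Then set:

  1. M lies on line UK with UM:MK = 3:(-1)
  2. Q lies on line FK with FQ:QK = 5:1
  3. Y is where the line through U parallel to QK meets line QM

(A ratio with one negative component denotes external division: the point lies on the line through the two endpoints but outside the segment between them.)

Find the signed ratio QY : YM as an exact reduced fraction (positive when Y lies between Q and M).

Assign U = (0, 0), F = (1, 0), K = (0, 1) — the answer is frame-independent, so this choice is without loss of generality.
1. M lies on line UK with UM:MK = 3:(-1) ⇒ M = (0, 3/2)
2. Q lies on line FK with FQ:QK = 5:1 ⇒ Q = (1/6, 5/6)
3. Y is where the line through U parallel to QK meets line QM ⇒ Y = (1/2, -1/2)
Y = Q + t·(M−Q) with t = -2, so QY:YM = t:(1−t) = -2:3

QY:YM = -2/3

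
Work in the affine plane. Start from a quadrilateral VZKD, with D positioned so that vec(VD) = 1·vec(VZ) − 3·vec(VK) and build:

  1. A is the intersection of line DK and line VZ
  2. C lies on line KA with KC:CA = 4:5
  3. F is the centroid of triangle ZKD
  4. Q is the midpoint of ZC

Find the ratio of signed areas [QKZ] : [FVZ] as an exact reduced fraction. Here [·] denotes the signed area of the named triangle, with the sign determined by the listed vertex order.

[QKZ]:[FVZ] = 1/4

Assign V = (0, 0), Z = (1, 0), K = (0, 1), D = (1, -3) — the answer is frame-independent, so this choice is without loss of generality.
1. A is the intersection of line DK and line VZ ⇒ A = (1/4, 0)
2. C lies on line KA with KC:CA = 4:5 ⇒ C = (1/9, 5/9)
3. F is the centroid of triangle ZKD ⇒ F = (2/3, -2/3)
4. Q is the midpoint of ZC ⇒ Q = (5/9, 5/18)
2·[QKZ] = -1/6, 2·[FVZ] = -2/3
[QKZ]:[FVZ] = -1/6:-2/3 = 1/4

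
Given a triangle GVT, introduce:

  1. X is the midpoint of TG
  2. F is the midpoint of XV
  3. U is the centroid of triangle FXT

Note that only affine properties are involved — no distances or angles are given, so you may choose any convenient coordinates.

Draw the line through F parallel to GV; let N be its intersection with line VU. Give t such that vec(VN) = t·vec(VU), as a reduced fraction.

Choose coordinates G = (0, 0), V = (1, 0), T = (0, 1).
1. X is the midpoint of TG ⇒ X = (0, 1/2)
2. F is the midpoint of XV ⇒ F = (1/2, 1/4)
3. U is the centroid of triangle FXT ⇒ U = (1/6, 7/12)
through F parallel to GV: direction (1, 0); meets VU at N = (9/14, 1/4)
N = V + t·(U−V) with t = 3/7

t = 3/7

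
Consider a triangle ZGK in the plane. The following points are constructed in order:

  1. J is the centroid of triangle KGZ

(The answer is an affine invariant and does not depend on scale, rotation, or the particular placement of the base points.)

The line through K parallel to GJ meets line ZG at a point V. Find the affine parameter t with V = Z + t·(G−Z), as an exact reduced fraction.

t = 2

Work in coordinates with Z = (0, 0), G = (1, 0), K = (0, 1).
1. J is the centroid of triangle KGZ ⇒ J = (1/3, 1/3)
through K parallel to GJ: direction (-2/3, 1/3); meets ZG at V = (2, 0)
V = Z + t·(G−Z) with t = 2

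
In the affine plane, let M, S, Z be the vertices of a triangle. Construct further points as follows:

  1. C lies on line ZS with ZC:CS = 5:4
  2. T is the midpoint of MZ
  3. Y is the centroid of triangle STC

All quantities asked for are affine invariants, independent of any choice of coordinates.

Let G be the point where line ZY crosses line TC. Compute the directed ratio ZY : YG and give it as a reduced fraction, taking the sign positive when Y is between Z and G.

Work in coordinates with M = (0, 0), S = (1, 0), Z = (0, 1).
1. C lies on line ZS with ZC:CS = 5:4 ⇒ C = (5/9, 4/9)
2. T is the midpoint of MZ ⇒ T = (0, 1/2)
3. Y is the centroid of triangle STC ⇒ Y = (14/27, 17/54)
line ZY meets TC at G = (70/171, 157/342)
Y = Z + t·(G−Z) with t = 19/15, so ZY:YG = 19/15:-4/15

ZY:YG = -19/4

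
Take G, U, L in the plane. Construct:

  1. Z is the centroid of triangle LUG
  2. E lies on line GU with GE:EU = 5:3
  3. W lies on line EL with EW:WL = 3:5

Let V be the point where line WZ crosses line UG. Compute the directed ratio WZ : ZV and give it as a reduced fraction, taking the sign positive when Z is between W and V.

Work in coordinates with G = (0, 0), U = (1, 0), L = (0, 1).
1. Z is the centroid of triangle LUG ⇒ Z = (1/3, 1/3)
2. E lies on line GU with GE:EU = 5:3 ⇒ E = (5/8, 0)
3. W lies on line EL with EW:WL = 3:5 ⇒ W = (25/64, 3/8)
line WZ meets UG at V = (-1/8, 0)
Z = W + t·(V−W) with t = 1/9, so WZ:ZV = 1/9:8/9

WZ:ZV = 1/8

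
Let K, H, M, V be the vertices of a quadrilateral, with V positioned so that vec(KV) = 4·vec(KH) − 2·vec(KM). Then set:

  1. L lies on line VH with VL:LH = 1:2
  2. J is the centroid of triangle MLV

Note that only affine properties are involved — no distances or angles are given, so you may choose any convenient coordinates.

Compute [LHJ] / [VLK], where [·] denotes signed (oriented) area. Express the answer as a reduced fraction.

Work in coordinates with K = (0, 0), H = (1, 0), M = (0, 1), V = (4, -2).
1. L lies on line VH with VL:LH = 1:2 ⇒ L = (3, -4/3)
2. J is the centroid of triangle MLV ⇒ J = (7/3, -7/9)
2·[LHJ] = -2/9, 2·[VLK] = 2/3
[LHJ]:[VLK] = -2/9:2/3 = -1/3

[LHJ]:[VLK] = -1/3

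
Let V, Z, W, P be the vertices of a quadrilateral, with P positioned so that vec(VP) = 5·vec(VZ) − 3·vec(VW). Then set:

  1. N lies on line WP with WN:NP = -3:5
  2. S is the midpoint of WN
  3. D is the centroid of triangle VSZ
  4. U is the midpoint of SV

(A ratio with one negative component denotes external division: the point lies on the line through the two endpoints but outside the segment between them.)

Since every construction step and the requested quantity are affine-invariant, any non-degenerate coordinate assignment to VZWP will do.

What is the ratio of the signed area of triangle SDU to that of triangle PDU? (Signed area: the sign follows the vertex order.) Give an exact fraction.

[SDU]:[PDU] = -16/5

Work in coordinates with V = (0, 0), Z = (1, 0), W = (0, 1), P = (5, -3).
1. N lies on line WP with WN:NP = -3:5 ⇒ N = (-15/2, 7)
2. S is the midpoint of WN ⇒ S = (-15/4, 4)
3. D is the centroid of triangle VSZ ⇒ D = (-11/12, 4/3)
4. U is the midpoint of SV ⇒ U = (-15/8, 2)
2·[SDU] = -2/3, 2·[PDU] = 5/24
[SDU]:[PDU] = -2/3:5/24 = -16/5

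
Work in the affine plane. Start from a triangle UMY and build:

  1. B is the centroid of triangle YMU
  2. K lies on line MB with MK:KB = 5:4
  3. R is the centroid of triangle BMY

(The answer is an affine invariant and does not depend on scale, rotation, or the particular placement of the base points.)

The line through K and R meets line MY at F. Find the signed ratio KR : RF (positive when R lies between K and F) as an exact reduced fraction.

KR:RF = 2/3

Assign U = (0, 0), M = (1, 0), Y = (0, 1) — the answer is frame-independent, so this choice is without loss of generality.
1. B is the centroid of triangle YMU ⇒ B = (1/3, 1/3)
2. K lies on line MB with MK:KB = 5:4 ⇒ K = (17/27, 5/27)
3. R is the centroid of triangle BMY ⇒ R = (4/9, 4/9)
line KR meets MY at F = (1/6, 5/6)
R = K + t·(F−K) with t = 2/5, so KR:RF = 2/5:3/5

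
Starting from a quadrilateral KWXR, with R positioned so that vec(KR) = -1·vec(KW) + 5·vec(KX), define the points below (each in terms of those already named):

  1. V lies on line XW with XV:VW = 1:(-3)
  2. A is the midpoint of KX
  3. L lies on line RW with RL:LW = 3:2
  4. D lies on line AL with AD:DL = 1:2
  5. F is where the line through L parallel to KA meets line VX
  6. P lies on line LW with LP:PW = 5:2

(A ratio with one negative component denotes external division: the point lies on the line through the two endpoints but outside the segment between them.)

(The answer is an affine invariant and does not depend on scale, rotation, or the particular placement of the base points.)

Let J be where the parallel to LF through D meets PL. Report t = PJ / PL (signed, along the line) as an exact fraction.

Assign K = (0, 0), W = (1, 0), X = (0, 1), R = (-1, 5) — the answer is frame-independent, so this choice is without loss of generality.
1. V lies on line XW with XV:VW = 1:(-3) ⇒ V = (-1/2, 3/2)
2. A is the midpoint of KX ⇒ A = (0, 1/2)
3. L lies on line RW with RL:LW = 3:2 ⇒ L = (1/5, 2)
4. D lies on line AL with AD:DL = 1:2 ⇒ D = (1/15, 1)
5. F is where the line through L parallel to KA meets line VX ⇒ F = (1/5, 4/5)
6. P lies on line LW with LP:PW = 5:2 ⇒ P = (27/35, 4/7)
through D parallel to LF: direction (0, -6/5); meets PL at J = (1/15, 7/3)
J = P + t·(L−P) with t = 37/30

t = 37/30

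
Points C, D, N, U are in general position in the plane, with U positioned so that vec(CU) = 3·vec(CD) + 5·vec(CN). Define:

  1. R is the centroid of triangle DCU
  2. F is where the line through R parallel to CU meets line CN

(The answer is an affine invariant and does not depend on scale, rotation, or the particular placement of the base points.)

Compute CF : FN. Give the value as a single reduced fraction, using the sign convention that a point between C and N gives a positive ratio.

Work in coordinates with C = (0, 0), D = (1, 0), N = (0, 1), U = (3, 5).
1. R is the centroid of triangle DCU ⇒ R = (4/3, 5/3)
2. F is where the line through R parallel to CU meets line CN ⇒ F = (0, -5/9)
F = C + t·(N−C) with t = -5/9, so CF:FN = t:(1−t) = -5/9:14/9

CF:FN = -5/14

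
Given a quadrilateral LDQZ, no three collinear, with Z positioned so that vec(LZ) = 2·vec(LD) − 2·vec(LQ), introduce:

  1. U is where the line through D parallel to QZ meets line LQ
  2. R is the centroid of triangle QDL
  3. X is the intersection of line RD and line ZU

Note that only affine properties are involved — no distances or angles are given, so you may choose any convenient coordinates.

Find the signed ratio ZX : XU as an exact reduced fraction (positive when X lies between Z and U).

Choose coordinates L = (0, 0), D = (1, 0), Q = (0, 1), Z = (2, -2).
1. U is where the line through D parallel to QZ meets line LQ ⇒ U = (0, 3/2)
2. R is the centroid of triangle QDL ⇒ R = (1/3, 1/3)
3. X is the intersection of line RD and line ZU ⇒ X = (4/5, 1/10)
X = Z + t·(U−Z) with t = 3/5, so ZX:XU = t:(1−t) = 3/5:2/5

ZX:XU = 3/2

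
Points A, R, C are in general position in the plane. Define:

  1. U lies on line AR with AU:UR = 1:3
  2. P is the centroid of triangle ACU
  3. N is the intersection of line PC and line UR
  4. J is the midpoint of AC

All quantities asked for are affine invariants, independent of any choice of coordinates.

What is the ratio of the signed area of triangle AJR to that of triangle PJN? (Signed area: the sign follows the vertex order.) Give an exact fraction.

[AJR]:[PJN] = -24

Assign A = (0, 0), R = (1, 0), C = (0, 1) — the answer is frame-independent, so this choice is without loss of generality.
1. U lies on line AR with AU:UR = 1:3 ⇒ U = (1/4, 0)
2. P is the centroid of triangle ACU ⇒ P = (1/12, 1/3)
3. N is the intersection of line PC and line UR ⇒ N = (1/8, 0)
4. J is the midpoint of AC ⇒ J = (0, 1/2)
2·[AJR] = -1/2, 2·[PJN] = 1/48
[AJR]:[PJN] = -1/2:1/48 = -24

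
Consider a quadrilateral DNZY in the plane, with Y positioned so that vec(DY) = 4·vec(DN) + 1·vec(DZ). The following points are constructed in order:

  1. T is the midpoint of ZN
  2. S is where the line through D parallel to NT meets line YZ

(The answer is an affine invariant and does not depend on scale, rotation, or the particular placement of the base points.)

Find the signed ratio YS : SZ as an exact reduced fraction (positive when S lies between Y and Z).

Choose coordinates D = (0, 0), N = (1, 0), Z = (0, 1), Y = (4, 1).
1. T is the midpoint of ZN ⇒ T = (1/2, 1/2)
2. S is where the line through D parallel to NT meets line YZ ⇒ S = (-1, 1)
S = Y + t·(Z−Y) with t = 5/4, so YS:SZ = t:(1−t) = 5/4:-1/4

YS:SZ = -5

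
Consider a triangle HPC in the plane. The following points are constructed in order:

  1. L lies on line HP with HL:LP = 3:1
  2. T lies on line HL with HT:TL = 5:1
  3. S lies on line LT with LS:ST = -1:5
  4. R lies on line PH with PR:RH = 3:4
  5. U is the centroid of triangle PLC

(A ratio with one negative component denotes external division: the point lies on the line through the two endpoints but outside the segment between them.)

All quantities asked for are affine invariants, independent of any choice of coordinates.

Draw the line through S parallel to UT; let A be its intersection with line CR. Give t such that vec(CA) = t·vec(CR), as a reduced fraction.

Assign H = (0, 0), P = (1, 0), C = (0, 1) — the answer is frame-independent, so this choice is without loss of generality.
1. L lies on line HP with HL:LP = 3:1 ⇒ L = (3/4, 0)
2. T lies on line HL with HT:TL = 5:1 ⇒ T = (5/8, 0)
3. S lies on line LT with LS:ST = -1:5 ⇒ S = (25/32, 0)
4. R lies on line PH with PR:RH = 3:4 ⇒ R = (4/7, 0)
5. U is the centroid of triangle PLC ⇒ U = (7/12, 1/3)
through S parallel to UT: direction (1/24, -1/3); meets CR at A = (21/25, -47/100)
A = C + t·(R−C) with t = 147/100

t = 147/100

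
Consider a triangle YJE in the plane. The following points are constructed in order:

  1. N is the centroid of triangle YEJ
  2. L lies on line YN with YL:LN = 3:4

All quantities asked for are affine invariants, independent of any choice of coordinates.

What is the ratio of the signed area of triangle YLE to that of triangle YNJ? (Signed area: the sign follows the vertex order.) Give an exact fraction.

[YLE]:[YNJ] = -3/7

Set Y = (0, 0), J = (1, 0), E = (0, 1); any affine frame gives the same invariant.
1. N is the centroid of triangle YEJ ⇒ N = (1/3, 1/3)
2. L lies on line YN with YL:LN = 3:4 ⇒ L = (1/7, 1/7)
2·[YLE] = 1/7, 2·[YNJ] = -1/3
[YLE]:[YNJ] = 1/7:-1/3 = -3/7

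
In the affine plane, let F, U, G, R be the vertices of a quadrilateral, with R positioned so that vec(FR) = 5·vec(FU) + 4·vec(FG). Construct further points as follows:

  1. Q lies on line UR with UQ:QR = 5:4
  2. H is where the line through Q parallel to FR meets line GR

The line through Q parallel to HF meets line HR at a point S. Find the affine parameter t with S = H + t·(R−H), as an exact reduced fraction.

t = -32/45

Set F = (0, 0), U = (1, 0), G = (0, 1), R = (5, 4); any affine frame gives the same invariant.
1. Q lies on line UR with UQ:QR = 5:4 ⇒ Q = (29/9, 20/9)
2. H is where the line through Q parallel to FR meets line GR ⇒ H = (61/9, 76/15)
through Q parallel to HF: direction (-61/9, -76/15); meets HR at S = (3257/405, 3932/675)
S = H + t·(R−H) with t = -32/45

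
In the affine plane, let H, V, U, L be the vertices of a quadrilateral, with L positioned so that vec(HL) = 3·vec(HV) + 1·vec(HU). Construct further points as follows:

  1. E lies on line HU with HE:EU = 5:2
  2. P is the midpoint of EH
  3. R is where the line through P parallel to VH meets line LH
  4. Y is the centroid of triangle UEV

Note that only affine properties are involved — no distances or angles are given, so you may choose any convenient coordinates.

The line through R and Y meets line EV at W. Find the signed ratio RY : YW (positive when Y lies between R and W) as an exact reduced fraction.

RY:YW = 23/7

Set H = (0, 0), V = (1, 0), U = (0, 1), L = (3, 1); any affine frame gives the same invariant.
1. E lies on line HU with HE:EU = 5:2 ⇒ E = (0, 5/7)
2. P is the midpoint of EH ⇒ P = (0, 5/14)
3. R is where the line through P parallel to VH meets line LH ⇒ R = (15/14, 5/14)
4. Y is the centroid of triangle UEV ⇒ Y = (1/3, 4/7)
line RY meets EV at W = (5/46, 205/322)
Y = R + t·(W−R) with t = 23/30, so RY:YW = 23/30:7/30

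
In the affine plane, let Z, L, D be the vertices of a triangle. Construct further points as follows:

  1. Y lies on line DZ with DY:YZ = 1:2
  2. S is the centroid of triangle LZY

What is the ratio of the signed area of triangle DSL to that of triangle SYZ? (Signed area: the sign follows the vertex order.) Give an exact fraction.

Assign Z = (0, 0), L = (1, 0), D = (0, 1) — the answer is frame-independent, so this choice is without loss of generality.
1. Y lies on line DZ with DY:YZ = 1:2 ⇒ Y = (0, 2/3)
2. S is the centroid of triangle LZY ⇒ S = (1/3, 2/9)
2·[DSL] = 4/9, 2·[SYZ] = 2/9
[DSL]:[SYZ] = 4/9:2/9 = 2

[DSL]:[SYZ] = 2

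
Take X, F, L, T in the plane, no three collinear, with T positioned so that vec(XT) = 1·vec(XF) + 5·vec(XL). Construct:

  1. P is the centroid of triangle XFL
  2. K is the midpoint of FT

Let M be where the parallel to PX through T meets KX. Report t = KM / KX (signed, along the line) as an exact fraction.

t = -5/3

Set X = (0, 0), F = (1, 0), L = (0, 1), T = (1, 5); any affine frame gives the same invariant.
1. P is the centroid of triangle XFL ⇒ P = (1/3, 1/3)
2. K is the midpoint of FT ⇒ K = (1, 5/2)
through T parallel to PX: direction (-1/3, -1/3); meets KX at M = (8/3, 20/3)
M = K + t·(X−K) with t = -5/3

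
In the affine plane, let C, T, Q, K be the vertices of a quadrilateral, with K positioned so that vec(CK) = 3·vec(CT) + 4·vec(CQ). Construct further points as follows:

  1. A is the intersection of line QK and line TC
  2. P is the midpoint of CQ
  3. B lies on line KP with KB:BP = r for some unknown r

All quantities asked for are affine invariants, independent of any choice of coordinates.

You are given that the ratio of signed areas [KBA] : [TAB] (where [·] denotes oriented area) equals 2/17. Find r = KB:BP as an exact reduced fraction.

Set C = (0, 0), T = (1, 0), Q = (0, 1), K = (3, 4); any affine frame gives the same invariant.
1. A is the intersection of line QK and line TC ⇒ A = (-1, 0)
2. P is the midpoint of CQ ⇒ P = (0, 1/2)
3. With KB:BP = r, write λ = r/(r+1) so B = K + λ·(P−K); B is affine-linear in λ
Every point depending on B is an affine combination of B and λ-independent points, so each such coordinate is linear in λ; the λ² term in each signed area is a multiple of (P−K)×(P−K) = 0, so 2·[KBA] and 2·[TAB] are each linear in λ. Evaluating at λ=0 and λ=1:
  2·[KBA] = -2·λ,   2·[TAB] = 7·λ − 8
So [KBA]:[TAB] = (-2·λ) / (7·λ − 8). Setting this equal to 2/17:
  -2·λ = 2/17·(7·λ − 8)  ⇒  λ = 1/3
Then r = λ/(1−λ) = (1/3)/(2/3) = 1/2. Check: with r = 1/2, B = (2, 17/6) and [KBA]:[TAB] = 2/17 as required.

r = 1/2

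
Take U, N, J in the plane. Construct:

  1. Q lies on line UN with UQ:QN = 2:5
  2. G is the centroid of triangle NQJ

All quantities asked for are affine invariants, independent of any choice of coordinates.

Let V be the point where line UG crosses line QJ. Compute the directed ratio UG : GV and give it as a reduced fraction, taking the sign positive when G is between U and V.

Assign U = (0, 0), N = (1, 0), J = (0, 1) — the answer is frame-independent, so this choice is without loss of generality.
1. Q lies on line UN with UQ:QN = 2:5 ⇒ Q = (2/7, 0)
2. G is the centroid of triangle NQJ ⇒ G = (3/7, 1/3)
line UG meets QJ at V = (18/77, 2/11)
G = U + t·(V−U) with t = 11/6, so UG:GV = 11/6:-5/6

UG:GV = -11/5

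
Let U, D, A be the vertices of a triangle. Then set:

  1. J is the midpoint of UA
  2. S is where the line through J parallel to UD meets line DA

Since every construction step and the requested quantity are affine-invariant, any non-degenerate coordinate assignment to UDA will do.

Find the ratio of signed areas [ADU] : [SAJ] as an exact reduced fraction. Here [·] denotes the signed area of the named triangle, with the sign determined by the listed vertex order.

[ADU]:[SAJ] = -4

Choose coordinates U = (0, 0), D = (1, 0), A = (0, 1).
1. J is the midpoint of UA ⇒ J = (0, 1/2)
2. S is where the line through J parallel to UD meets line DA ⇒ S = (1/2, 1/2)
2·[ADU] = -1, 2·[SAJ] = 1/4
[ADU]:[SAJ] = -1:1/4 = -4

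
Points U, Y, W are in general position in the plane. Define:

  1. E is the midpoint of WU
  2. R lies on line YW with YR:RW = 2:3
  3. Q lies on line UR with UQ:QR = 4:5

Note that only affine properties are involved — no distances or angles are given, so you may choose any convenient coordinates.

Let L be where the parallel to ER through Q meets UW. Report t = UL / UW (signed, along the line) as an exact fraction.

t = 2/9

Work in coordinates with U = (0, 0), Y = (1, 0), W = (0, 1).
1. E is the midpoint of WU ⇒ E = (0, 1/2)
2. R lies on line YW with YR:RW = 2:3 ⇒ R = (3/5, 2/5)
3. Q lies on line UR with UQ:QR = 4:5 ⇒ Q = (4/15, 8/45)
through Q parallel to ER: direction (3/5, -1/10); meets UW at L = (0, 2/9)
L = U + t·(W−U) with t = 2/9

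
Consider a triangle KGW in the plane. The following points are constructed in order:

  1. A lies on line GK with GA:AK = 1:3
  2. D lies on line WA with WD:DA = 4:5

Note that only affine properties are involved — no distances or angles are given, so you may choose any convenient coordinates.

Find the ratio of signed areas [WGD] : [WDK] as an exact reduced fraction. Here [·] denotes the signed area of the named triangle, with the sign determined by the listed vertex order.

[WGD]:[WDK] = 1/3

Assign K = (0, 0), G = (1, 0), W = (0, 1) — the answer is frame-independent, so this choice is without loss of generality.
1. A lies on line GK with GA:AK = 1:3 ⇒ A = (3/4, 0)
2. D lies on line WA with WD:DA = 4:5 ⇒ D = (1/3, 5/9)
2·[WGD] = -1/9, 2·[WDK] = -1/3
[WGD]:[WDK] = -1/9:-1/3 = 1/3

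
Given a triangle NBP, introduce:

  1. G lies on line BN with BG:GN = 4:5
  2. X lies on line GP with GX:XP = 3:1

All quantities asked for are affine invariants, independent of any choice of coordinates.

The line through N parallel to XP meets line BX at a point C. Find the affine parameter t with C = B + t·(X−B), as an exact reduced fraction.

Work in coordinates with N = (0, 0), B = (1, 0), P = (0, 1).
1. G lies on line BN with BG:GN = 4:5 ⇒ G = (5/9, 0)
2. X lies on line GP with GX:XP = 3:1 ⇒ X = (5/36, 3/4)
through N parallel to XP: direction (-5/36, 1/4); meets BX at C = (-15/16, 27/16)
C = B + t·(X−B) with t = 9/4

t = 9/4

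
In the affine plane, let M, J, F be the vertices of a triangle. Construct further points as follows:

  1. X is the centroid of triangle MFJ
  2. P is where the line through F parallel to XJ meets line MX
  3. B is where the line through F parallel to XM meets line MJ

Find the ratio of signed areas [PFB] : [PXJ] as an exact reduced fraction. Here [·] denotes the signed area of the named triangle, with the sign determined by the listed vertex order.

[PFB]:[PXJ] = 3

Set M = (0, 0), J = (1, 0), F = (0, 1); any affine frame gives the same invariant.
1. X is the centroid of triangle MFJ ⇒ X = (1/3, 1/3)
2. P is where the line through F parallel to XJ meets line MX ⇒ P = (2/3, 2/3)
3. B is where the line through F parallel to XM meets line MJ ⇒ B = (-1, 0)
2·[PFB] = 1, 2·[PXJ] = 1/3
[PFB]:[PXJ] = 1:1/3 = 3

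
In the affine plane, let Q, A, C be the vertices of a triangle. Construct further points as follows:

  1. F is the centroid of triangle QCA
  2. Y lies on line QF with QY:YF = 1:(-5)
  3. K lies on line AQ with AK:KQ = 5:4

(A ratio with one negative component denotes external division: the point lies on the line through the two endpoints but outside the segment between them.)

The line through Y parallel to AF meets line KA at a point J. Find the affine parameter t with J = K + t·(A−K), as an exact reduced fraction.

t = -5/4

Assign Q = (0, 0), A = (1, 0), C = (0, 1) — the answer is frame-independent, so this choice is without loss of generality.
1. F is the centroid of triangle QCA ⇒ F = (1/3, 1/3)
2. Y lies on line QF with QY:YF = 1:(-5) ⇒ Y = (-1/12, -1/12)
3. K lies on line AQ with AK:KQ = 5:4 ⇒ K = (4/9, 0)
through Y parallel to AF: direction (-2/3, 1/3); meets KA at J = (-1/4, 0)
J = K + t·(A−K) with t = -5/4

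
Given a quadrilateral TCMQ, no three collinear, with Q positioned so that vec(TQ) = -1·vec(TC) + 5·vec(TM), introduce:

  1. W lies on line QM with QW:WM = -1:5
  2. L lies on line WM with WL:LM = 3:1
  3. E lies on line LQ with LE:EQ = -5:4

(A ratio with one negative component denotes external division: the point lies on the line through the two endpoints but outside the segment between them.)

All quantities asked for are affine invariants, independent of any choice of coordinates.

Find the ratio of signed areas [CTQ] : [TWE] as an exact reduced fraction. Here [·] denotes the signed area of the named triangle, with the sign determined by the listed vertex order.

[CTQ]:[TWE] = -2

Choose coordinates T = (0, 0), C = (1, 0), M = (0, 1), Q = (-1, 5).
1. W lies on line QM with QW:WM = -1:5 ⇒ W = (-5/4, 6)
2. L lies on line WM with WL:LM = 3:1 ⇒ L = (-5/16, 9/4)
3. E lies on line LQ with LE:EQ = -5:4 ⇒ E = (-15/4, 16)
2·[CTQ] = -5, 2·[TWE] = 5/2
[CTQ]:[TWE] = -5:5/2 = -2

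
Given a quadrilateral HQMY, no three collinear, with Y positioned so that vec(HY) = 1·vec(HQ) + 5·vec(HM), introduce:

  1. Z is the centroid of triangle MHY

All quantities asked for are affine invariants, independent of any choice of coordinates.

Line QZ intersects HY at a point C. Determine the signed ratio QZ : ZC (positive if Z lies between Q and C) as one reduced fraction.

QZ:ZC = -16

Assign H = (0, 0), Q = (1, 0), M = (0, 1), Y = (1, 5) — the answer is frame-independent, so this choice is without loss of generality.
1. Z is the centroid of triangle MHY ⇒ Z = (1/3, 2)
line QZ meets HY at C = (3/8, 15/8)
Z = Q + t·(C−Q) with t = 16/15, so QZ:ZC = 16/15:-1/15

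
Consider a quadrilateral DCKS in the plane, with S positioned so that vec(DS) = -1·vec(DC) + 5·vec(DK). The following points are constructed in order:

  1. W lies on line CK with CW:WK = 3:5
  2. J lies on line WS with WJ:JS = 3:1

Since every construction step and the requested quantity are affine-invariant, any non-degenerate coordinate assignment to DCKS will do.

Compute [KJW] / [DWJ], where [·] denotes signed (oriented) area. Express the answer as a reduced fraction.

[KJW]:[DWJ] = -15/28

Set D = (0, 0), C = (1, 0), K = (0, 1), S = (-1, 5); any affine frame gives the same invariant.
1. W lies on line CK with CW:WK = 3:5 ⇒ W = (5/8, 3/8)
2. J lies on line WS with WJ:JS = 3:1 ⇒ J = (-19/32, 123/32)
2·[KJW] = -45/32, 2·[DWJ] = 21/8
[KJW]:[DWJ] = -45/32:21/8 = -15/28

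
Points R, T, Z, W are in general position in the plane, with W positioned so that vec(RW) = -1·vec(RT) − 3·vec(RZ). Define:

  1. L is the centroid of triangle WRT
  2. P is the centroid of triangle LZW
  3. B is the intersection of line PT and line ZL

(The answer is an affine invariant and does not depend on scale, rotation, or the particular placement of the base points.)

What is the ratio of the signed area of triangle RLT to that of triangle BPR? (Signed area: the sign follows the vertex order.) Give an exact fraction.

Work in coordinates with R = (0, 0), T = (1, 0), Z = (0, 1), W = (-1, -3).
1. L is the centroid of triangle WRT ⇒ L = (0, -1)
2. P is the centroid of triangle LZW ⇒ P = (-1/3, -1)
3. B is the intersection of line PT and line ZL ⇒ B = (0, -3/4)
2·[RLT] = 1, 2·[BPR] = -1/4
[RLT]:[BPR] = 1:-1/4 = -4

[RLT]:[BPR] = -4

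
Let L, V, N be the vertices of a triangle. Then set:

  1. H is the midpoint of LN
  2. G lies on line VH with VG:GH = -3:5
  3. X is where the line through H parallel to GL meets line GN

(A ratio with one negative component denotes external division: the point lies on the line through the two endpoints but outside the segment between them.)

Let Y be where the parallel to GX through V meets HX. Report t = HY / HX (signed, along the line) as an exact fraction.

t = 2/5

Choose coordinates L = (0, 0), V = (1, 0), N = (0, 1).
1. H is the midpoint of LN ⇒ H = (0, 1/2)
2. G lies on line VH with VG:GH = -3:5 ⇒ G = (5/2, -3/4)
3. X is where the line through H parallel to GL meets line GN ⇒ X = (5/4, 1/8)
through V parallel to GX: direction (-5/4, 7/8); meets HX at Y = (1/2, 7/20)
Y = H + t·(X−H) with t = 2/5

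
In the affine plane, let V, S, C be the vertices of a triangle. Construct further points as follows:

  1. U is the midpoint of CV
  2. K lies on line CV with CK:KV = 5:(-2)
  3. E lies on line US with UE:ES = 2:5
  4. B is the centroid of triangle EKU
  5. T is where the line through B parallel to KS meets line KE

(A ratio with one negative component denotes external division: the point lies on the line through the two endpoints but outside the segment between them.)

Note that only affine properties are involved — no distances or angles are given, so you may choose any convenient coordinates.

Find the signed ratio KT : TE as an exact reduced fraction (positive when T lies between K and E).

Set V = (0, 0), S = (1, 0), C = (0, 1); any affine frame gives the same invariant.
1. U is the midpoint of CV ⇒ U = (0, 1/2)
2. K lies on line CV with CK:KV = 5:(-2) ⇒ K = (0, -2/3)
3. E lies on line US with UE:ES = 2:5 ⇒ E = (2/7, 5/14)
4. B is the centroid of triangle EKU ⇒ B = (2/21, 4/63)
5. T is where the line through B parallel to KS meets line KE ⇒ T = (8/35, 16/105)
T = K + t·(E−K) with t = 4/5, so KT:TE = t:(1−t) = 4/5:1/5

KT:TE = 4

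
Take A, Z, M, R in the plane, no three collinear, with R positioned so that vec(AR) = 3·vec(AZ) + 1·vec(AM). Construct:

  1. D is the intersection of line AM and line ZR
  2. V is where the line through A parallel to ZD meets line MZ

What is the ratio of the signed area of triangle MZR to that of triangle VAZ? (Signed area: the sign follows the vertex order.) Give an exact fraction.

Choose coordinates A = (0, 0), Z = (1, 0), M = (0, 1), R = (3, 1).
1. D is the intersection of line AM and line ZR ⇒ D = (0, -1/2)
2. V is where the line through A parallel to ZD meets line MZ ⇒ V = (2/3, 1/3)
2·[MZR] = 3, 2·[VAZ] = 1/3
[MZR]:[VAZ] = 3:1/3 = 9

[MZR]:[VAZ] = 9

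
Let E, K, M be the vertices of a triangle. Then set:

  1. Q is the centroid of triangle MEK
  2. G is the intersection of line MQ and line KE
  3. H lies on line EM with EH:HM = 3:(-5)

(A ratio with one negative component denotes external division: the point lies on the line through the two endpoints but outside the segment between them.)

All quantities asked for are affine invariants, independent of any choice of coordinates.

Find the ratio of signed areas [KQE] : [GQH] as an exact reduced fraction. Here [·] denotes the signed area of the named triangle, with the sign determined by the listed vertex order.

[KQE]:[GQH] = 4/5

Set E = (0, 0), K = (1, 0), M = (0, 1); any affine frame gives the same invariant.
1. Q is the centroid of triangle MEK ⇒ Q = (1/3, 1/3)
2. G is the intersection of line MQ and line KE ⇒ G = (1/2, 0)
3. H lies on line EM with EH:HM = 3:(-5) ⇒ H = (0, -3/2)
2·[KQE] = 1/3, 2·[GQH] = 5/12
[KQE]:[GQH] = 1/3:5/12 = 4/5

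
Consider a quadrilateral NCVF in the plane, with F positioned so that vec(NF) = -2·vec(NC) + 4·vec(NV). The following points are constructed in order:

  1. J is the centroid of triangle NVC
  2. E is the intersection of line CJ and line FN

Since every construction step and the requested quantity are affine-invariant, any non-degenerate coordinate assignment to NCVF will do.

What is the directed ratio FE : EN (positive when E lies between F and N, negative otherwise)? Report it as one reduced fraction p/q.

Set N = (0, 0), C = (1, 0), V = (0, 1), F = (-2, 4); any affine frame gives the same invariant.
1. J is the centroid of triangle NVC ⇒ J = (1/3, 1/3)
2. E is the intersection of line CJ and line FN ⇒ E = (-1/3, 2/3)
E = F + t·(N−F) with t = 5/6, so FE:EN = t:(1−t) = 5/6:1/6

FE:EN = 5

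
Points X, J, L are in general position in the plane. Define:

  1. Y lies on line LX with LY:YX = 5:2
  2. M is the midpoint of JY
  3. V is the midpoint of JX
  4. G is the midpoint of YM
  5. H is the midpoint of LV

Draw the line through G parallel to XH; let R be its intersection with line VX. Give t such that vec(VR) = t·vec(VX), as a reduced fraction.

t = 5/7

Set X = (0, 0), J = (1, 0), L = (0, 1); any affine frame gives the same invariant.
1. Y lies on line LX with LY:YX = 5:2 ⇒ Y = (0, 2/7)
2. M is the midpoint of JY ⇒ M = (1/2, 1/7)
3. V is the midpoint of JX ⇒ V = (1/2, 0)
4. G is the midpoint of YM ⇒ G = (1/4, 3/14)
5. H is the midpoint of LV ⇒ H = (1/4, 1/2)
through G parallel to XH: direction (1/4, 1/2); meets VX at R = (1/7, 0)
R = V + t·(X−V) with t = 5/7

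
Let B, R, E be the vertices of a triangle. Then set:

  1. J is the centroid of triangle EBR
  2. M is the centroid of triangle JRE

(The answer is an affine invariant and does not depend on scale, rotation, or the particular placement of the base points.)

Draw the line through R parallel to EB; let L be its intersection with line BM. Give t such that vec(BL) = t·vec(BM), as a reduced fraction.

t = 9/4

Assign B = (0, 0), R = (1, 0), E = (0, 1) — the answer is frame-independent, so this choice is without loss of generality.
1. J is the centroid of triangle EBR ⇒ J = (1/3, 1/3)
2. M is the centroid of triangle JRE ⇒ M = (4/9, 4/9)
through R parallel to EB: direction (0, -1); meets BM at L = (1, 1)
L = B + t·(M−B) with t = 9/4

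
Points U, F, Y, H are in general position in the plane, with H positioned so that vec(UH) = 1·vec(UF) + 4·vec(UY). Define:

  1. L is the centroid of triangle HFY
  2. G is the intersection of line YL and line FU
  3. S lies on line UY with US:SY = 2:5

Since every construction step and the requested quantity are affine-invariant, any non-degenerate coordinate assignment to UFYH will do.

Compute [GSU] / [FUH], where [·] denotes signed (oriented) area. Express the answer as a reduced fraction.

[GSU]:[FUH] = 1/14

Set U = (0, 0), F = (1, 0), Y = (0, 1), H = (1, 4); any affine frame gives the same invariant.
1. L is the centroid of triangle HFY ⇒ L = (2/3, 5/3)
2. G is the intersection of line YL and line FU ⇒ G = (-1, 0)
3. S lies on line UY with US:SY = 2:5 ⇒ S = (0, 2/7)
2·[GSU] = -2/7, 2·[FUH] = -4
[GSU]:[FUH] = -2/7:-4 = 1/14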